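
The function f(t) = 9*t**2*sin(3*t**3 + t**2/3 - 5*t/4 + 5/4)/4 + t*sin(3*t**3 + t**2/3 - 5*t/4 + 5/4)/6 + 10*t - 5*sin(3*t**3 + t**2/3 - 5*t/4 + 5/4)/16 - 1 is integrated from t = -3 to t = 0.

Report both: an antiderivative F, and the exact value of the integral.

The integrand splits into summands that can be handled one at a time.
F(t) = 5*t**2 - t - cos(3*t**3 + t**2/3 - 5*t/4 + 5/4)/4 is an antiderivative of f.
Check: d/dt[5*t**2 - t - cos(3*t**3 + t**2/3 - 5*t/4 + 5/4)/4] = 9*t**2*sin(3*t**3 + t**2/3 - 5*t/4 + 5/4)/4 + t*sin(3*t**3 + t**2/3 - 5*t/4 + 5/4)/6 + 10*t - 5*sin(3*t**3 + t**2/3 - 5*t/4 + 5/4)/16 - 1 = f(t).
F(0) = -cos(5/4)/4; F(-3) = 48 - cos(73)/4.
Integral = F(0) - F(-3) = -48 + cos(73)/4 - cos(5/4)/4.

Antiderivative: F(t) = 5*t**2 - t - cos(3*t**3 + t**2/3 - 5*t/4 + 5/4)/4; value = -48 + cos(73)/4 - cos(5/4)/4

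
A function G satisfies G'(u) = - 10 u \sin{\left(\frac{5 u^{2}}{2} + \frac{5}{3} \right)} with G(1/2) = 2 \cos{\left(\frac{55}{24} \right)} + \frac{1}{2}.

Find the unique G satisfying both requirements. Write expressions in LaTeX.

G(u) = 2 \cos{\left(\frac{5 u^{2}}{2} + \frac{5}{3} \right)} + \frac{1}{2}

G'(u) matches the chain-rule pattern g'(h)*h' with inner function h(u) = \frac{5 u^{2}}{2} + \frac{5}{3}; substituting w = h(u) collapses the integral.
A general antiderivative is 2 \cos{\left(\frac{5 u^{2}}{2} + \frac{5}{3} \right)} + C.
The condition gives C = 2 \cos{\left(\frac{55}{24} \right)} + \frac{1}{2} - (2 \cos{\left(\frac{55}{24} \right)}) = \frac{1}{2}.
So G(u) = 2 \cos{\left(\frac{5 u^{2}}{2} + \frac{5}{3} \right)} + \frac{1}{2}.
Check: d/du[2 \cos{\left(\frac{5 u^{2}}{2} + \frac{5}{3} \right)} + \frac{1}{2}] = - 10 u \sin{\left(\frac{5 u^{2}}{2} + \frac{5}{3} \right)} = G'(u).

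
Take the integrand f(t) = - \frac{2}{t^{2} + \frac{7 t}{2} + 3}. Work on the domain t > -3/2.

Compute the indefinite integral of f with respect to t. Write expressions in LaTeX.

Factor the denominator (\left(t + 2\right) \left(2 t + 3\right)) and decompose: f = - \frac{8}{2 t + 3} + \frac{4}{t + 2}; each piece integrates to a log, atan, or power term.
Check: d/dt[- 4 \log{\left(t + \frac{3}{2} \right)} + 4 \log{\left(t + 2 \right)}] = - \frac{4}{2 t^{2} + 7 t + 6}, which equals f(t).

F(t) = - 4 \log{\left(t + \frac{3}{2} \right)} + 4 \log{\left(t + 2 \right)} + C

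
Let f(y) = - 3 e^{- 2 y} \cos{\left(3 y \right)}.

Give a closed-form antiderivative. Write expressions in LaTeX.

An antiderivative is F(y) = \frac{3 \left(- 3 \sin{\left(3 y \right)} + 2 \cos{\left(3 y \right)}\right) e^{- 2 y}}{13}.

Check any antiderivative F(y) by computing F'(y) and comparing it with f(y).
Check: d/dy[\frac{3 \left(- 3 \sin{\left(3 y \right)} + 2 \cos{\left(3 y \right)}\right) e^{- 2 y}}{13}] = - 3 e^{- 2 y} \cos{\left(3 y \right)} = f(y).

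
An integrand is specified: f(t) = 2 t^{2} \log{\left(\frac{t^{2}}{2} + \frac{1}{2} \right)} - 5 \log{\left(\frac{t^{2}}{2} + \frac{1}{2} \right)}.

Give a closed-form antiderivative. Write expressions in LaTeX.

The integrand splits into summands that can be handled one at a time.
Check: d/dt[- \frac{4 t^{3}}{9} + \frac{34 t}{3} + \left(\frac{2 t^{3}}{3} - 5 t\right) \log{\left(\frac{t^{2}}{2} + \frac{1}{2} \right)} - \frac{34 \operatorname{atan}{\left(t \right)}}{3}] = 2 t^{2} \log{\left(t^{2} + 1 \right)} - 2 t^{2} \log{\left(2 \right)} - 5 \log{\left(t^{2} + 1 \right)} + 5 \log{\left(2 \right)}, which equals f(t).

An antiderivative is F(t) = - \frac{4 t^{3}}{9} + \frac{34 t}{3} + \left(\frac{2 t^{3}}{3} - 5 t\right) \log{\left(\frac{t^{2}}{2} + \frac{1}{2} \right)} - \frac{34 \operatorname{atan}{\left(t \right)}}{3}.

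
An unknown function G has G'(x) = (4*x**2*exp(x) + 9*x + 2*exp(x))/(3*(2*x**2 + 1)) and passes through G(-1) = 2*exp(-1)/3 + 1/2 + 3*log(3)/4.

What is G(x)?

Differentiate the proposed G(x) back; it has to land on the given G'(x).
A general antiderivative is 2*exp(x)/3 + 3*log(2*x**2 + 1)/4 + C.
The condition gives C = 2*exp(-1)/3 + 1/2 + 3*log(3)/4 - (2*exp(-1)/3 + 3*log(3)/4) = 1/2.
So G(x) = 2*exp(x)/3 + 3*log(2*x**2 + 1)/4 + 1/2.
Check: d/dx[2*exp(x)/3 + 3*log(2*x**2 + 1)/4 + 1/2] = (4*x**2*exp(x) + 9*x + 2*exp(x))/(6*x**2 + 3), which equals G'(x).

G(x) = 2*exp(x)/3 + 3*log(2*x**2 + 1)/4 + 1/2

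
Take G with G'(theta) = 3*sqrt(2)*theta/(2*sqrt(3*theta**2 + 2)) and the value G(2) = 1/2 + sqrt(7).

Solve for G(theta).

G'(theta) matches the chain-rule pattern g'(h)*h' with inner function h(theta) = 3*theta**2/2 + 1; substituting u = h(theta) collapses the integral.
A general antiderivative is sqrt(3*theta**2/2 + 1) + C.
The condition gives C = 1/2 + sqrt(7) - (sqrt(7)) = 1/2.
So G(theta) = sqrt(3*theta**2/2 + 1) + 1/2.
Check: d/dtheta[sqrt(3*theta**2/2 + 1) + 1/2] = 3*sqrt(2)*theta/(2*sqrt(3*theta**2 + 2)) = G'(theta).

G(theta) = sqrt(3*theta**2/2 + 1) + 1/2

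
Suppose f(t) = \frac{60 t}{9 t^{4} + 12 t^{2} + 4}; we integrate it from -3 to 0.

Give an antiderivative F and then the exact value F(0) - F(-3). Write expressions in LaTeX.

Antiderivative: F(t) = - \frac{5}{\frac{3 t^{2}}{2} + 1}; value = - \frac{135}{29}

f matches the chain-rule pattern g'(h)*h' with inner function h(t) = \frac{t^{2}}{2} + \frac{1}{3}; substituting u = h(t) collapses the integral.
F(t) = - \frac{5}{\frac{3 t^{2}}{2} + 1} is an antiderivative of f.
Check: d/dt[- \frac{5}{\frac{3 t^{2}}{2} + 1}] = \frac{60 t}{9 t^{4} + 12 t^{2} + 4} = f(t).
F(0) = -5; F(-3) = - \frac{10}{29}.
Integral = F(0) - F(-3) = - \frac{135}{29}.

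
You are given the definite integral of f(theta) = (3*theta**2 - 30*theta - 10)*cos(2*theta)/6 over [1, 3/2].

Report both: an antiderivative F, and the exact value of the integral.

A first test for any F(theta): its theta-derivative must equal f(theta) identically.
F(theta) = theta**2*sin(2*theta)/4 - 5*theta*sin(2*theta)/2 + theta*cos(2*theta)/4 - 23*sin(2*theta)/24 - 5*cos(2*theta)/4 is an antiderivative of f.
Check: d/dtheta[theta**2*sin(2*theta)/4 - 5*theta*sin(2*theta)/2 + theta*cos(2*theta)/4 - 23*sin(2*theta)/24 - 5*cos(2*theta)/4] = theta**2*cos(2*theta)/2 - 5*theta*cos(2*theta) - 5*cos(2*theta)/3, which equals f(theta).
F(3/2) = -199*sin(3)/48 - 7*cos(3)/8; F(1) = -77*sin(2)/24 - cos(2).
Integral = F(3/2) - F(1) = -199*sin(3)/48 + cos(2) - 7*cos(3)/8 + 77*sin(2)/24.

Antiderivative: F(theta) = theta**2*sin(2*theta)/4 - 5*theta*sin(2*theta)/2 + theta*cos(2*theta)/4 - 23*sin(2*theta)/24 - 5*cos(2*theta)/4; value = -199*sin(3)/48 + cos(2) - 7*cos(3)/8 + 77*sin(2)/24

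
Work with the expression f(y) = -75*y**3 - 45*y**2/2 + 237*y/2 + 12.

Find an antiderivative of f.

An antiderivative is F(y) = -3*(-5*y**2/2 - y/2 + 4)**2.

The substitution u = -5*y**2/2 - y/2 + 4 works: f is exactly (dF/du)*(du/dy) for that inner function.
Check: d/dy[-3*(-5*y**2/2 - y/2 + 4)**2] = -75*y**3 - 45*y**2/2 + 237*y/2 + 12 = f(y).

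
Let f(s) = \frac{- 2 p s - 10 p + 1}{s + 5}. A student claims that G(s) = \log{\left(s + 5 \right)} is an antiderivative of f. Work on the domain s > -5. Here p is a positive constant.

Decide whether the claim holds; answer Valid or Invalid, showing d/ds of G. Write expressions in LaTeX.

d/ds[G] = \frac{1}{s + 5}
d/ds[G] - f(s) = 2 p != 0.

Invalid: d/ds[G] - f = 2 p, which is not 0.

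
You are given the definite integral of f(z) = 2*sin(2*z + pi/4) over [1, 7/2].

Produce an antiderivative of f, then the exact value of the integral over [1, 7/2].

Antiderivative: F(z) = -cos(2*z + pi/4); value = cos(pi/4 + 2) - cos(pi/4 + 7)

Check any antiderivative F(z) by computing F'(z) and comparing it with f(z).
F(z) = -cos(2*z + pi/4) is an antiderivative of f.
Check: d/dz[-cos(2*z + pi/4)] = 2*sin(2*z + pi/4) = f(z).
F(7/2) = -cos(pi/4 + 7); F(1) = -cos(pi/4 + 2).
Integral = F(7/2) - F(1) = cos(pi/4 + 2) - cos(pi/4 + 7).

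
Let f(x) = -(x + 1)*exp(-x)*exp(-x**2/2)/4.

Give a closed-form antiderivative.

An antiderivative is F(x) = exp(-x**2/2 - x)/4.

The substitution u = -x**2/2 - x works: f is exactly (dF/du)*(du/dx) for that inner function.
Check: d/dx[exp(-x**2/2 - x)/4] = (-x - 1)*exp(-x)*exp(-x**2/2)/4, which equals f(x).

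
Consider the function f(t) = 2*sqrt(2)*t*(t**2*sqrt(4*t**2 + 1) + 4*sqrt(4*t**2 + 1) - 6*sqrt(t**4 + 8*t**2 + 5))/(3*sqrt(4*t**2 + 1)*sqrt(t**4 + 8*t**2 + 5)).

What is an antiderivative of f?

Check any antiderivative F(t) by computing F'(t) and comparing it with f(t).
Check: d/dt[-sqrt(2)*(3*sqrt(4*t**2 + 1) - sqrt(t**4 + 8*t**2 + 5))/3] = (2*sqrt(2)*t**3*sqrt(4*t**2 + 1) + 8*sqrt(2)*t*sqrt(4*t**2 + 1) - 12*sqrt(2)*t*sqrt(t**4 + 8*t**2 + 5))/(3*sqrt(4*t**2 + 1)*sqrt(t**4 + 8*t**2 + 5)), which equals f(t).

An antiderivative is F(t) = -sqrt(2)*(3*sqrt(4*t**2 + 1) - sqrt(t**4 + 8*t**2 + 5))/3.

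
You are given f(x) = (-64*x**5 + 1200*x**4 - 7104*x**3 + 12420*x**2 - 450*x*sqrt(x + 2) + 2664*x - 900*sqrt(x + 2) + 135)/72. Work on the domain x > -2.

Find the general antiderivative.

Whatever form F(x) takes, F'(x) = f(x) is non-negotiable.
Check: d/dx[-4*x**6/27 + 10*x**5/3 - 74*x**4/3 + 115*x**3/2 - 5*x**2*sqrt(x + 2)/2 + 37*x**2/2 - 10*x*sqrt(x + 2) + 15*x/8 - 10*sqrt(x + 2)] = (-64*x**5*sqrt(x + 2) + 1200*x**4*sqrt(x + 2) - 7104*x**3*sqrt(x + 2) + 12420*x**2*sqrt(x + 2) - 450*x**2 + 2664*x*sqrt(x + 2) - 1800*x + 135*sqrt(x + 2) - 1800)/(72*sqrt(x + 2)), which equals f(x).

F(x) = -4*x**6/27 + 10*x**5/3 - 74*x**4/3 + 115*x**3/2 - 5*x**2*sqrt(x + 2)/2 + 37*x**2/2 - 10*x*sqrt(x + 2) + 15*x/8 - 10*sqrt(x + 2) + C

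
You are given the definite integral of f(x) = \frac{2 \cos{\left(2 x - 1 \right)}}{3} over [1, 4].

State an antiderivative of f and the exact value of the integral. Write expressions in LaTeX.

Check any antiderivative F(x) by computing F'(x) and comparing it with f(x).
F(x) = \frac{\sin{\left(2 x - 1 \right)}}{3} is an antiderivative of f.
Check: d/dx[\frac{\sin{\left(2 x - 1 \right)}}{3}] = \frac{2 \cos{\left(2 x - 1 \right)}}{3} = f(x).
F(4) = \frac{\sin{\left(7 \right)}}{3}; F(1) = \frac{\sin{\left(1 \right)}}{3}.
Integral = F(4) - F(1) = - \frac{\sin{\left(1 \right)}}{3} + \frac{\sin{\left(7 \right)}}{3}.

Antiderivative: F(x) = \frac{\sin{\left(2 x - 1 \right)}}{3}; value = - \frac{\sin{\left(1 \right)}}{3} + \frac{\sin{\left(7 \right)}}{3}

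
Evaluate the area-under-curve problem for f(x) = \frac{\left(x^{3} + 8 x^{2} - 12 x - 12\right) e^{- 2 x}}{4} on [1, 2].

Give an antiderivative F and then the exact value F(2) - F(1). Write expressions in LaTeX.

Recognize the product-rule pattern: f = u'v + uv' with u = - \frac{x^{3}}{8} - \frac{19 x^{2}}{16} + \frac{5 x}{16} + \frac{53}{32}, v = e^{- 2 x}, so integration by parts undoes it.
F(x) = \frac{\left(- 4 x^{3} - 38 x^{2} + 10 x + 53\right) e^{- 2 x}}{32} is an antiderivative of f.
Check: d/dx[\frac{\left(- 4 x^{3} - 38 x^{2} + 10 x + 53\right) e^{- 2 x}}{32}] = \frac{\left(x^{3} + 8 x^{2} - 12 x - 12\right) e^{- 2 x}}{4} = f(x).
F(2) = - \frac{111}{32 e^{4}}; F(1) = \frac{21}{32 e^{2}}.
Integral = F(2) - F(1) = - \frac{21}{32 e^{2}} - \frac{111}{32 e^{4}}.

Antiderivative: F(x) = \frac{\left(- 4 x^{3} - 38 x^{2} + 10 x + 53\right) e^{- 2 x}}{32}; value = - \frac{21}{32 e^{2}} - \frac{111}{32 e^{4}}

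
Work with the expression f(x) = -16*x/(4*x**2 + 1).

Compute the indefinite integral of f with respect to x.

F(x) = -2*log(4*x**2 + 1) + C

The substitution u = 4*x**2 + 1 works: f is exactly (dF/du)*(du/dx) for that inner function.
Check: d/dx[-2*log(4*x**2 + 1)] = -16*x/(4*x**2 + 1) = f(x).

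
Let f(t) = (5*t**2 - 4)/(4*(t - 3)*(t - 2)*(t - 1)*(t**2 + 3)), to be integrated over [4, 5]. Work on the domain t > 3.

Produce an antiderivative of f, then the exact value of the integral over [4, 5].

The denominator factors as 4*(t - 3)*(t - 2)*(t - 1)*(t**2 + 3); partial fractions split f into directly integrable pieces: 19*(2*t - 3)/(336*(t**2 + 3)) + 1/(32*(t - 1)) - 4/(7*(t - 2)) + 41/(96*(t - 3)).
F(t) = 41*log(t - 3)/96 - 4*log(t - 2)/7 + log(t - 1)/32 + 19*log(t**2 + 3)/336 - 19*sqrt(3)*atan(sqrt(3)*t/3)/336 is an antiderivative of f.
Check: d/dt[41*log(t - 3)/96 - 4*log(t - 2)/7 + log(t - 1)/32 + 19*log(t**2 + 3)/336 - 19*sqrt(3)*atan(sqrt(3)*t/3)/336] = (5*t**2 - 4)/(4*t**5 - 24*t**4 + 56*t**3 - 96*t**2 + 132*t - 72), which equals f(t).
F(5) = -4*log(3)/7 - 19*sqrt(3)*atan(5*sqrt(3)/3)/336 + log(4)/32 + 19*log(28)/336 + 41*log(2)/96; F(4) = -4*log(2)/7 - 19*sqrt(3)*atan(4*sqrt(3)/3)/336 + log(3)/32 + 19*log(19)/336.
Integral = F(5) - F(4) = -135*log(3)/224 - 19*log(19)/336 - 19*sqrt(3)*atan(5*sqrt(3)/3)/336 + log(4)/32 + 19*sqrt(3)*atan(4*sqrt(3)/3)/336 + 19*log(28)/336 + 671*log(2)/672.

Antiderivative: F(t) = 41*log(t - 3)/96 - 4*log(t - 2)/7 + log(t - 1)/32 + 19*log(t**2 + 3)/336 - 19*sqrt(3)*atan(sqrt(3)*t/3)/336; value = -135*log(3)/224 - 19*log(19)/336 - 19*sqrt(3)*atan(5*sqrt(3)/3)/336 + log(4)/32 + 19*sqrt(3)*atan(4*sqrt(3)/3)/336 + 19*log(28)/336 + 671*log(2)/672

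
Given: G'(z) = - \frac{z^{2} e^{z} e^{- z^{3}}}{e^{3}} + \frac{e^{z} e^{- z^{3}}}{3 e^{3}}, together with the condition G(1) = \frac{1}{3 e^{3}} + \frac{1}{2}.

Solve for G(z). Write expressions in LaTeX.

The substitution u = - z^{3} + z - 3 works: G'(z) is exactly (dG/du)*(du/dz) for that inner function.
A general antiderivative is \frac{e^{- z^{3} + z - 3}}{3} + C.
The condition gives C = \frac{1}{3 e^{3}} + \frac{1}{2} - (\frac{1}{3 e^{3}}) = \frac{1}{2}.
So G(z) = \frac{e^{- z^{3} + z - 3}}{3} + \frac{1}{2}.
Check: d/dz[\frac{e^{- z^{3} + z - 3}}{3} + \frac{1}{2}] = \frac{\left(1 - 3 z^{2}\right) e^{z} e^{- z^{3}}}{3 e^{3}}, which equals G'(z).

G(z) = \frac{e^{- z^{3} + z - 3}}{3} + \frac{1}{2}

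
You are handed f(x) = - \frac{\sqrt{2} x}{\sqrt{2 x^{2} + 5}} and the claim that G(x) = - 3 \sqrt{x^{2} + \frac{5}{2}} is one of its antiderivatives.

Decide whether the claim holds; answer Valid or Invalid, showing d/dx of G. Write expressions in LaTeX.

Invalid: d/dx[G] - f = - \frac{2 \sqrt{2} x}{\sqrt{2 x^{2} + 5}}, which is not 0.

d/dx[G] = - \frac{3 \sqrt{2} x}{\sqrt{2 x^{2} + 5}}
d/dx[G] - f(x) = - \frac{2 \sqrt{2} x}{\sqrt{2 x^{2} + 5}} != 0.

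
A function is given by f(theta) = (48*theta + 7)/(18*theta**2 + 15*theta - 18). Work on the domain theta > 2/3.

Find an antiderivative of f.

Any candidate F(theta) must reproduce f(theta) exactly when differentiated.
Check: d/dtheta[5*log(theta + 3/2)/3 + log(3*theta/2 - 1)] = (48*theta + 7)/(18*theta**2 + 15*theta - 18) = f(theta).

An antiderivative is F(theta) = 5*log(theta + 3/2)/3 + log(3*theta/2 - 1).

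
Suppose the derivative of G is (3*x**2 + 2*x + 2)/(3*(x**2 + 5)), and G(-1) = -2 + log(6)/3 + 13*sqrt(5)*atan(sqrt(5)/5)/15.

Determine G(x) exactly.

Check a candidate G(x) by differentiating: d/dx[G] must match the given G'(x).
A general antiderivative is x + log(x**2 + 5)/3 - 13*sqrt(5)*atan(sqrt(5)*x/5)/15 + C.
The condition gives C = -2 + log(6)/3 + 13*sqrt(5)*atan(sqrt(5)/5)/15 - (-1 + log(6)/3 + 13*sqrt(5)*atan(sqrt(5)/5)/15) = -1.
So G(x) = x + log(x**2 + 5)/3 - 13*sqrt(5)*atan(sqrt(5)*x/5)/15 - 1.
Check: d/dx[x + log(x**2 + 5)/3 - 13*sqrt(5)*atan(sqrt(5)*x/5)/15 - 1] = (3*x**2 + 2*x + 2)/(3*x**2 + 15), which equals G'(x).

G(x) = x + log(x**2 + 5)/3 - 13*sqrt(5)*atan(sqrt(5)*x/5)/15 - 1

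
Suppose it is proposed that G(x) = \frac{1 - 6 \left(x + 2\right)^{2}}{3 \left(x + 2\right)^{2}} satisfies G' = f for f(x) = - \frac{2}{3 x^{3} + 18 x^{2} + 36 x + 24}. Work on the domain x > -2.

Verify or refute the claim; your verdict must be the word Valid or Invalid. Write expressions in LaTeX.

d/dx[G] = - \frac{2}{3 x^{3} + 18 x^{2} + 36 x + 24}
This equals f(x) exactly, so the claim holds.

Valid - the claim checks out under differentiation.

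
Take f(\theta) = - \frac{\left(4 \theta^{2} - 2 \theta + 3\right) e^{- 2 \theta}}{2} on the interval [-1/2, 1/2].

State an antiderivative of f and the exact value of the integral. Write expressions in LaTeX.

Antiderivative: F(\theta) = \frac{\left(2 \theta^{2} + \theta + 2\right) e^{- 2 \theta}}{2}; value = - e + \frac{3}{2 e}

Recognize the product-rule pattern: f = u'v + uv' with u = \theta^{2} + \frac{\theta}{2} + 1, v = e^{- 2 \theta}, so integration by parts undoes it.
F(\theta) = \frac{\left(2 \theta^{2} + \theta + 2\right) e^{- 2 \theta}}{2} is an antiderivative of f.
Check: d/d\theta[\frac{\left(2 \theta^{2} + \theta + 2\right) e^{- 2 \theta}}{2}] = \frac{\left(- 4 \theta^{2} + 2 \theta - 3\right) e^{- 2 \theta}}{2}, which equals f(\theta).
F(1/2) = \frac{3}{2 e}; F(-1/2) = e.
Integral = F(1/2) - F(-1/2) = - e + \frac{3}{2 e}.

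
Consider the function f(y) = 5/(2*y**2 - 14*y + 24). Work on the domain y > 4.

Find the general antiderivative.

The denominator factors as 2*(y - 4)*(y - 3); partial fractions split f into directly integrable pieces: -5/(2*(y - 3)) + 5/(2*(y - 4)).
Check: d/dy[5*log(y - 4)/2 - 5*log(y - 3)/2] = 5/(2*y**2 - 14*y + 24) = f(y).

F(y) = 5*log(y - 4)/2 - 5*log(y - 3)/2 + C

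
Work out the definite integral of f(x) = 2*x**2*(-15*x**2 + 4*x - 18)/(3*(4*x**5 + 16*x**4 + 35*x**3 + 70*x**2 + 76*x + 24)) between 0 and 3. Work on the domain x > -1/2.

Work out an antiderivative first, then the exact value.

The denominator factors as 3*(x + 2)*(2*x + 1)*(2*x + 3)*(x**2 + 4); partial fractions split f into directly integrable pieces: 2*(179*x + 1194)/(1275*(x**2 + 4)) + 693/(50*(2*x + 3)) - 95/(306*(2*x + 1)) - 86/(9*(x + 2)).
F(x) = (-2375*log(x + 1/2) + 106029*log(x + 3/2) - 146200*log(x + 2) + 2148*log(x**2 + 4) + 14328*atan(x/2))/15300 is an antiderivative of f.
Check: d/dx[(-2375*log(x + 1/2) + 106029*log(x + 3/2) - 146200*log(x + 2) + 2148*log(x**2 + 4) + 14328*atan(x/2))/15300] = (-30*x**4 + 8*x**3 - 36*x**2)/(12*x**5 + 48*x**4 + 105*x**3 + 210*x**2 + 228*x + 72), which equals f(x).
F(3) = -86*log(5)/9 - 95*log(7/2)/612 + 179*log(13)/1275 + 398*atan(3/2)/425 + 693*log(9/2)/100; F(0) = -5753*log(2)/612 + 179*log(4)/1275 + 693*log(3/2)/100.
Integral = F(3) - F(0) = -86*log(5)/9 - 693*log(3/2)/100 - 179*log(4)/1275 - 95*log(7/2)/612 + 179*log(13)/1275 + 398*atan(3/2)/425 + 5753*log(2)/612 + 693*log(9/2)/100.

Antiderivative: F(x) = (-2375*log(x + 1/2) + 106029*log(x + 3/2) - 146200*log(x + 2) + 2148*log(x**2 + 4) + 14328*atan(x/2))/15300; value = -86*log(5)/9 - 693*log(3/2)/100 - 179*log(4)/1275 - 95*log(7/2)/612 + 179*log(13)/1275 + 398*atan(3/2)/425 + 5753*log(2)/612 + 693*log(9/2)/100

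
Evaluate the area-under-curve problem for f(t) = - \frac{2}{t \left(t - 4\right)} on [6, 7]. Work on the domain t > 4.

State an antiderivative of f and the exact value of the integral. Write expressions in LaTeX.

Antiderivative: F(t) = \frac{\log{\left(t \right)}}{2} - \frac{\log{\left(t - 4 \right)}}{2}; value = - \frac{\log{\left(6 \right)}}{2} - \frac{\log{\left(3 \right)}}{2} + \frac{\log{\left(2 \right)}}{2} + \frac{\log{\left(7 \right)}}{2}

Factor the denominator (t \left(t - 4\right)) and decompose: f = - \frac{1}{2 \left(t - 4\right)} + \frac{1}{2 t}; each piece integrates to a log, atan, or power term.
F(t) = \frac{\log{\left(t \right)}}{2} - \frac{\log{\left(t - 4 \right)}}{2} is an antiderivative of f.
Check: d/dt[\frac{\log{\left(t \right)}}{2} - \frac{\log{\left(t - 4 \right)}}{2}] = - \frac{2}{t^{2} - 4 t}, which equals f(t).
F(7) = - \frac{\log{\left(3 \right)}}{2} + \frac{\log{\left(7 \right)}}{2}; F(6) = - \frac{\log{\left(2 \right)}}{2} + \frac{\log{\left(6 \right)}}{2}.
Integral = F(7) - F(6) = - \frac{\log{\left(6 \right)}}{2} - \frac{\log{\left(3 \right)}}{2} + \frac{\log{\left(2 \right)}}{2} + \frac{\log{\left(7 \right)}}{2}.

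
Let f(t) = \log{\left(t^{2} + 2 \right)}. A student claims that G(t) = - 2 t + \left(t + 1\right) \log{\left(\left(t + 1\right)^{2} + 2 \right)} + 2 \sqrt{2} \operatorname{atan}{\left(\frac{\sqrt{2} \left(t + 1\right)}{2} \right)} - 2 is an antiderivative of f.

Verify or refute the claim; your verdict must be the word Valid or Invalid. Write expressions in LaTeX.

Invalid: d/dt[G] - f = - \log{\left(t^{2} + 2 \right)} + \log{\left(t^{2} + 2 t + 3 \right)}, which is not 0.

d/dt[G] = \log{\left(t^{2} + 2 t + 3 \right)}
d/dt[G] - f(t) = - \log{\left(t^{2} + 2 \right)} + \log{\left(t^{2} + 2 t + 3 \right)} != 0.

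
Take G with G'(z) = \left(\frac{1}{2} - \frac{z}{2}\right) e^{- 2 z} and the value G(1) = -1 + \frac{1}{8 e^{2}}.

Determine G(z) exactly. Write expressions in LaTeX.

G(z) = \frac{z e^{- 2 z}}{4} - 1 - \frac{e^{- 2 z}}{8}

G'(z) has the shape u'v + uv' for u = \frac{z}{4} - \frac{1}{8} and v = e^{- 2 z} — it is the derivative of the product u*v.
A general antiderivative is \frac{\left(2 z - 1\right) e^{- 2 z}}{8} + C.
The condition gives C = -1 + \frac{1}{8 e^{2}} - (\frac{1}{8 e^{2}}) = -1.
So G(z) = \frac{z e^{- 2 z}}{4} - 1 - \frac{e^{- 2 z}}{8}.
Check: d/dz[\frac{z e^{- 2 z}}{4} - 1 - \frac{e^{- 2 z}}{8}] = \frac{\left(1 - z\right) e^{- 2 z}}{2}, which equals G'(z).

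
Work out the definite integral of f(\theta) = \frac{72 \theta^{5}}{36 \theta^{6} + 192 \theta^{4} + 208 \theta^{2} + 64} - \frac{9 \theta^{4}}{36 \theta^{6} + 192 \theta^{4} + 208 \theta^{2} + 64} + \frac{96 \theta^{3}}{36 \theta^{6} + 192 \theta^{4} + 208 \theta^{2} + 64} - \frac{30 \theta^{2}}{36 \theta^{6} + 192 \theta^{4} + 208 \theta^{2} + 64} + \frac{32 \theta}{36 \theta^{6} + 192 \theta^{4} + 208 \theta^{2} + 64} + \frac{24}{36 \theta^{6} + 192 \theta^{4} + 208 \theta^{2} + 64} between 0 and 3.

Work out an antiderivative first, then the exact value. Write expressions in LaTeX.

The integrand splits into summands that can be handled one at a time.
F(\theta) = \frac{12 \theta^{2} \log{\left(\theta^{2} + 4 \right)} + 3 \theta + 8 \log{\left(\theta^{2} + 4 \right)}}{4 \left(3 \theta^{2} + 2\right)} is an antiderivative of f.
Check: d/d\theta[\frac{12 \theta^{2} \log{\left(\theta^{2} + 4 \right)} + 3 \theta + 8 \log{\left(\theta^{2} + 4 \right)}}{4 \left(3 \theta^{2} + 2\right)}] = \frac{72 \theta^{5} - 9 \theta^{4} + 96 \theta^{3} - 30 \theta^{2} + 32 \theta + 24}{36 \theta^{6} + 192 \theta^{4} + 208 \theta^{2} + 64}, which equals f(\theta).
F(3) = \frac{9}{116} + \log{\left(13 \right)}; F(0) = \log{\left(4 \right)}.
Integral = F(3) - F(0) = - \log{\left(4 \right)} + \frac{9}{116} + \log{\left(13 \right)}.

Antiderivative: F(\theta) = \frac{12 \theta^{2} \log{\left(\theta^{2} + 4 \right)} + 3 \theta + 8 \log{\left(\theta^{2} + 4 \right)}}{4 \left(3 \theta^{2} + 2\right)}; value = - \log{\left(4 \right)} + \frac{9}{116} + \log{\left(13 \right)}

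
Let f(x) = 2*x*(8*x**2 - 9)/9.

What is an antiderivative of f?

An antiderivative is F(x) = (8*x**2 - 9)**2/144.

The substitution u = 2*x**2/3 - 3/4 works: f is exactly (dF/du)*(du/dx) for that inner function.
Check: d/dx[(8*x**2 - 9)**2/144] = 16*x**3/9 - 2*x, which equals f(x).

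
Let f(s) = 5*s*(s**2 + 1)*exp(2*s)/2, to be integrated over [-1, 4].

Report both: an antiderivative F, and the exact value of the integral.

Recognize the product-rule pattern: f = u'v + uv' with u = 5*s**3/4 - 15*s**2/8 + 25*s/8 - 25/16, v = exp(2*s), so integration by parts undoes it.
F(s) = 5*s**3*exp(2*s)/4 - 15*s**2*exp(2*s)/8 + 25*s*exp(2*s)/8 - 25*exp(2*s)/16 is an antiderivative of f.
Check: d/ds[5*s**3*exp(2*s)/4 - 15*s**2*exp(2*s)/8 + 25*s*exp(2*s)/8 - 25*exp(2*s)/16] = 5*s**3*exp(2*s)/2 + 5*s*exp(2*s)/2, which equals f(s).
F(4) = 975*exp(8)/16; F(-1) = -125*exp(-2)/16.
Integral = F(4) - F(-1) = 125*exp(-2)/16 + 975*exp(8)/16.

Antiderivative: F(s) = 5*s**3*exp(2*s)/4 - 15*s**2*exp(2*s)/8 + 25*s*exp(2*s)/8 - 25*exp(2*s)/16; value = 125*exp(-2)/16 + 975*exp(8)/16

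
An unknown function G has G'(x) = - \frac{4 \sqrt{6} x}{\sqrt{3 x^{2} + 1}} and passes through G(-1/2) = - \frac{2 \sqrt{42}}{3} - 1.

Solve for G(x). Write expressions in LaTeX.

G'(x) matches the chain-rule pattern g'(h)*h' with inner function h(x) = 2 x^{2} + \frac{2}{3}; substituting u = h(x) collapses the integral.
A general antiderivative is - 4 \sqrt{2 x^{2} + \frac{2}{3}} + C.
The condition gives C = - \frac{2 \sqrt{42}}{3} - 1 - (- \frac{2 \sqrt{42}}{3}) = -1.
So G(x) = - \frac{4 \sqrt{6} \sqrt{3 x^{2} + 1} + 3}{3}.
Check: d/dx[- \frac{4 \sqrt{6} \sqrt{3 x^{2} + 1} + 3}{3}] = - \frac{4 \sqrt{6} x}{\sqrt{3 x^{2} + 1}} = G'(x).

G(x) = - \frac{4 \sqrt{6} \sqrt{3 x^{2} + 1} + 3}{3}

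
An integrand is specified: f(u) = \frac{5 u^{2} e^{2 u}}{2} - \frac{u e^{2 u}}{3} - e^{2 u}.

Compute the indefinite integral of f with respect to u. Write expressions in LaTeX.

F(u) = \frac{\left(30 u^{2} - 34 u + 5\right) e^{2 u}}{24} + C

Recognize the product-rule pattern: f = v'r + vr' with v = \frac{5 u^{2}}{4} - \frac{17 u}{12} + \frac{5}{24}, r = e^{2 u}, so integration by parts undoes it.
Check: d/du[\frac{\left(30 u^{2} - 34 u + 5\right) e^{2 u}}{24}] = \frac{5 u^{2} e^{2 u}}{2} - \frac{u e^{2 u}}{3} - e^{2 u} = f(u).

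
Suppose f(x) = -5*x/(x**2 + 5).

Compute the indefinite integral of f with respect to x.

F(x) = -5*log(x**2 + 5)/2 + C

f matches the chain-rule pattern g'(h)*h' with inner function h(x) = x**2 + 5; substituting u = h(x) collapses the integral.
Check: d/dx[-5*log(x**2 + 5)/2] = -5*x/(x**2 + 5) = f(x).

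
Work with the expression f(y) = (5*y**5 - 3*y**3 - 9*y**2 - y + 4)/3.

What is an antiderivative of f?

For F(y) to be correct the identity F'(y) - f(y) = 0 must hold.
Check: d/dy[5*y**6/18 - y**4/4 - y**3 - y**2/6 + 4*y/3] = 5*y**5/3 - y**3 - 3*y**2 - y/3 + 4/3, which equals f(y).

An antiderivative is F(y) = 5*y**6/18 - y**4/4 - y**3 - y**2/6 + 4*y/3.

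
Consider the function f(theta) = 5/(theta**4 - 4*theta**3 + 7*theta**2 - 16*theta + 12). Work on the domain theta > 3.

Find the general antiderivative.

F(theta) = 5*log(theta - 3)/26 - log(theta - 1)/2 + 2*log(theta**2 + 4)/13 - atan(theta/2)/26 + C

Factor the denominator ((theta - 3)*(theta - 1)*(theta**2 + 4)) and decompose: f = (4*theta - 1)/(13*(theta**2 + 4)) - 1/(2*(theta - 1)) + 5/(26*(theta - 3)); each piece integrates to a log, atan, or power term.
Check: d/dtheta[5*log(theta - 3)/26 - log(theta - 1)/2 + 2*log(theta**2 + 4)/13 - atan(theta/2)/26] = 5/(theta**4 - 4*theta**3 + 7*theta**2 - 16*theta + 12) = f(theta).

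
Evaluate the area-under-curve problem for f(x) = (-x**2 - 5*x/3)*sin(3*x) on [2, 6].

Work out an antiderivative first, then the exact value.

A first test for any F(x): its x-derivative must equal f(x) identically.
F(x) = (9*x**2*cos(3*x) - 6*x*sin(3*x) + 15*x*cos(3*x) - 5*sin(3*x) - 2*cos(3*x))/27 is an antiderivative of f.
Check: d/dx[(9*x**2*cos(3*x) - 6*x*sin(3*x) + 15*x*cos(3*x) - 5*sin(3*x) - 2*cos(3*x))/27] = -x**2*sin(3*x) - 5*x*sin(3*x)/3, which equals f(x).
F(6) = -41*sin(18)/27 + 412*cos(18)/27; F(2) = -17*sin(6)/27 + 64*cos(6)/27.
Integral = F(6) - F(2) = -64*cos(6)/27 + 17*sin(6)/27 - 41*sin(18)/27 + 412*cos(18)/27.

Antiderivative: F(x) = (9*x**2*cos(3*x) - 6*x*sin(3*x) + 15*x*cos(3*x) - 5*sin(3*x) - 2*cos(3*x))/27; value = -64*cos(6)/27 + 17*sin(6)/27 - 41*sin(18)/27 + 412*cos(18)/27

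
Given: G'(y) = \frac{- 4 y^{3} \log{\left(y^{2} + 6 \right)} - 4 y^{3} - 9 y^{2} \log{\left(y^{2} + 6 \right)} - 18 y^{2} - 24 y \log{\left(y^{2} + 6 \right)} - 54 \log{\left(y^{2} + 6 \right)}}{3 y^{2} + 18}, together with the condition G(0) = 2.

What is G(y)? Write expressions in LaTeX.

G'(y) has the shape u'v + uv' for u = - \frac{2 y^{2}}{3} - 3 y and v = \log{\left(y^{2} + 6 \right)} — it is the derivative of the product u*v.
A general antiderivative is - 2 \left(\frac{y^{2}}{3} + \frac{3 y}{2}\right) \log{\left(y^{2} + 6 \right)} + C.
The condition gives C = 2 - (0) = 2.
So G(y) = - \frac{2 y^{2} \log{\left(y^{2} + 6 \right)}}{3} - 3 y \log{\left(y^{2} + 6 \right)} + 2.
Check: d/dy[- \frac{2 y^{2} \log{\left(y^{2} + 6 \right)}}{3} - 3 y \log{\left(y^{2} + 6 \right)} + 2] = \frac{- 4 y^{3} \log{\left(y^{2} + 6 \right)} - 4 y^{3} - 9 y^{2} \log{\left(y^{2} + 6 \right)} - 18 y^{2} - 24 y \log{\left(y^{2} + 6 \right)} - 54 \log{\left(y^{2} + 6 \right)}}{3 y^{2} + 18} = G'(y).

G(y) = - \frac{2 y^{2} \log{\left(y^{2} + 6 \right)}}{3} - 3 y \log{\left(y^{2} + 6 \right)} + 2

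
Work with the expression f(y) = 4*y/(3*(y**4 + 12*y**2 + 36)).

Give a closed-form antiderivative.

f matches the chain-rule pattern g'(h)*h' with inner function h(y) = y**2/2 + 3; substituting u = h(y) collapses the integral.
Check: d/dy[-2/(3*(y**2 + 6))] = 4*y/(3*y**4 + 36*y**2 + 108), which equals f(y).

An antiderivative is F(y) = -2/(3*(y**2 + 6)).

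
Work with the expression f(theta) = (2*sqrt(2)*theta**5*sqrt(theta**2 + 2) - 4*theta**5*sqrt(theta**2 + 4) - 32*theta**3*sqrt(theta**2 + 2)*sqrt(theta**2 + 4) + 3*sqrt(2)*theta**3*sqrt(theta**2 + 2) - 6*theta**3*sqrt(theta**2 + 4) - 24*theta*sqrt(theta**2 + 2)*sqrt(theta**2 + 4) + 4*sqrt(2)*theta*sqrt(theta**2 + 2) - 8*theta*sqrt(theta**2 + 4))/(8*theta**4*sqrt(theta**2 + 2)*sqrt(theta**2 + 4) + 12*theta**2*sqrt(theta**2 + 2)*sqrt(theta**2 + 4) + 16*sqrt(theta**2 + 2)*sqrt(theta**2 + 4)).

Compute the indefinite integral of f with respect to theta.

F(theta) = sqrt(theta**2/2 + 2)/2 - sqrt(theta**2 + 2)/2 - log(theta**4 + 3*theta**2/2 + 2) + C

Whatever form F(theta) takes, F'(theta) = f(theta) is non-negotiable.
Check: d/dtheta[sqrt(theta**2/2 + 2)/2 - sqrt(theta**2 + 2)/2 - log(theta**4 + 3*theta**2/2 + 2)] = (2*sqrt(2)*theta**5*sqrt(theta**2 + 2) - 4*theta**5*sqrt(theta**2 + 4) - 32*theta**3*sqrt(theta**2 + 2)*sqrt(theta**2 + 4) + 3*sqrt(2)*theta**3*sqrt(theta**2 + 2) - 6*theta**3*sqrt(theta**2 + 4) - 24*theta*sqrt(theta**2 + 2)*sqrt(theta**2 + 4) + 4*sqrt(2)*theta*sqrt(theta**2 + 2) - 8*theta*sqrt(theta**2 + 4))/(8*theta**4*sqrt(theta**2 + 2)*sqrt(theta**2 + 4) + 12*theta**2*sqrt(theta**2 + 2)*sqrt(theta**2 + 4) + 16*sqrt(theta**2 + 2)*sqrt(theta**2 + 4)) = f(theta).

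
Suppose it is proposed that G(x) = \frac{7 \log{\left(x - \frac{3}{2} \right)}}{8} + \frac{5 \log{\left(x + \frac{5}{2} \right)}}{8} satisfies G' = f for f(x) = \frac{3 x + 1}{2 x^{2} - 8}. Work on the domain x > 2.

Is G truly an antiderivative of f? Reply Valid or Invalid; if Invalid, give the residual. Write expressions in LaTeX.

Invalid: d/dx[G] - f = \frac{- 6 x^{2} - 7 x - 25}{8 x^{4} + 8 x^{3} - 62 x^{2} - 32 x + 120}, which is not 0.

d/dx[G] = \frac{6 x + 5}{4 x^{2} + 4 x - 15}
d/dx[G] - f(x) = \frac{- 6 x^{2} - 7 x - 25}{8 x^{4} + 8 x^{3} - 62 x^{2} - 32 x + 120} != 0.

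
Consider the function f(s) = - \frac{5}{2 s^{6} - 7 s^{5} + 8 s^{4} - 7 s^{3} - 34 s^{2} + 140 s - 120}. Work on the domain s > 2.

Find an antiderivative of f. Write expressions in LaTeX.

The denominator factors as \left(s - 2\right)^{2} \left(s + 2\right) \left(2 s - 3\right) \left(s^{2} + 5\right); partial fractions split f into directly integrable pieces: \frac{5 \left(7 s - 4\right)}{2349 \left(s^{2} + 5\right)} - \frac{160}{203 \left(2 s - 3\right)} + \frac{5}{1008 \left(s + 2\right)} + \frac{485}{1296 \left(s - 2\right)} - \frac{5}{36 \left(s - 2\right)^{2}}.
Check: d/ds[- \frac{- 98455 s \log{\left(s - 2 \right)} + 103680 s \log{\left(s - \frac{3}{2} \right)} - 1305 s \log{\left(s + 2 \right)} - 1960 s \log{\left(s^{2} + 5 \right)} + 448 \sqrt{5} s \operatorname{atan}{\left(\frac{\sqrt{5} s}{5} \right)} + 196910 \log{\left(s - 2 \right)} - 207360 \log{\left(s - \frac{3}{2} \right)} + 2610 \log{\left(s + 2 \right)} + 3920 \log{\left(s^{2} + 5 \right)} - 896 \sqrt{5} \operatorname{atan}{\left(\frac{\sqrt{5} s}{5} \right)} - 36540}{263088 \left(s - 2\right)}] = - \frac{5}{2 s^{6} - 7 s^{5} + 8 s^{4} - 7 s^{3} - 34 s^{2} + 140 s - 120} = f(s).

An antiderivative is F(s) = - \frac{- 98455 s \log{\left(s - 2 \right)} + 103680 s \log{\left(s - \frac{3}{2} \right)} - 1305 s \log{\left(s + 2 \right)} - 1960 s \log{\left(s^{2} + 5 \right)} + 448 \sqrt{5} s \operatorname{atan}{\left(\frac{\sqrt{5} s}{5} \right)} + 196910 \log{\left(s - 2 \right)} - 207360 \log{\left(s - \frac{3}{2} \right)} + 2610 \log{\left(s + 2 \right)} + 3920 \log{\left(s^{2} + 5 \right)} - 896 \sqrt{5} \operatorname{atan}{\left(\frac{\sqrt{5} s}{5} \right)} - 36540}{263088 \left(s - 2\right)}.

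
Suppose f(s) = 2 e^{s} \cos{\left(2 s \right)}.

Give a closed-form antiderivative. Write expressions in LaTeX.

Check any antiderivative F(s) by computing F'(s) and comparing it with f(s).
Check: d/ds[\frac{4 e^{s} \sin{\left(2 s \right)}}{5} + \frac{2 e^{s} \cos{\left(2 s \right)}}{5}] = 2 e^{s} \cos{\left(2 s \right)} = f(s).

An antiderivative is F(s) = \frac{4 e^{s} \sin{\left(2 s \right)}}{5} + \frac{2 e^{s} \cos{\left(2 s \right)}}{5}.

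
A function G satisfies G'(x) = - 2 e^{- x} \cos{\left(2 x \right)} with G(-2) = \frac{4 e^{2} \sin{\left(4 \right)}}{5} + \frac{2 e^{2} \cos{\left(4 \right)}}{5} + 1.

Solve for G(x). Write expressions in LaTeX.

G(x) = 1 - \frac{4 e^{- x} \sin{\left(2 x \right)}}{5} + \frac{2 e^{- x} \cos{\left(2 x \right)}}{5}

Since d/dx undoes antidifferentiation here, G(x) must give back the stated G'(x).
A general antiderivative is - \frac{4 e^{- x} \sin{\left(2 x \right)}}{5} + \frac{2 e^{- x} \cos{\left(2 x \right)}}{5} + C.
The condition gives C = \frac{4 e^{2} \sin{\left(4 \right)}}{5} + \frac{2 e^{2} \cos{\left(4 \right)}}{5} + 1 - (\frac{4 e^{2} \sin{\left(4 \right)}}{5} + \frac{2 e^{2} \cos{\left(4 \right)}}{5}) = 1.
So G(x) = 1 - \frac{4 e^{- x} \sin{\left(2 x \right)}}{5} + \frac{2 e^{- x} \cos{\left(2 x \right)}}{5}.
Check: d/dx[1 - \frac{4 e^{- x} \sin{\left(2 x \right)}}{5} + \frac{2 e^{- x} \cos{\left(2 x \right)}}{5}] = - 2 e^{- x} \cos{\left(2 x \right)} = G'(x).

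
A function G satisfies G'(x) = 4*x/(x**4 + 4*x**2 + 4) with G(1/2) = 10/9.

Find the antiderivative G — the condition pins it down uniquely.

G(x) = 2 - 4/(2*x**2 + 4)

The substitution u = 2*x**2 + 4 works: G'(x) is exactly (dG/du)*(du/dx) for that inner function.
A general antiderivative is -4/(2*x**2 + 4) + C.
The condition gives C = 10/9 - (-8/9) = 2.
So G(x) = 2 - 4/(2*x**2 + 4).
Check: d/dx[2 - 4/(2*x**2 + 4)] = 4*x/(x**4 + 4*x**2 + 4) = G'(x).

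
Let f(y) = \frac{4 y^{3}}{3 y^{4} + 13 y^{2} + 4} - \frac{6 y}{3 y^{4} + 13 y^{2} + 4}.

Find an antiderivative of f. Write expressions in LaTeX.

The integrand splits into summands that can be handled one at a time.
Check: d/dy[\log{\left(\frac{y^{2}}{2} + 2 \right)} - \frac{\log{\left(3 y^{2} + 1 \right)}}{3}] = \frac{4 y^{3} - 6 y}{3 y^{4} + 13 y^{2} + 4}, which equals f(y).

An antiderivative is F(y) = \log{\left(\frac{y^{2}}{2} + 2 \right)} - \frac{\log{\left(3 y^{2} + 1 \right)}}{3}.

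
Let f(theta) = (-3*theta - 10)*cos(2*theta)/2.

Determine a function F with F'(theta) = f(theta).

An antiderivative is F(theta) = -3*theta*sin(2*theta)/4 - 5*sin(2*theta)/2 - 3*cos(2*theta)/8.

Differentiate the proposed F(theta) back; it has to land on f(theta) exactly.
Check: d/dtheta[-3*theta*sin(2*theta)/4 - 5*sin(2*theta)/2 - 3*cos(2*theta)/8] = -3*theta*cos(2*theta)/2 - 5*cos(2*theta), which equals f(theta).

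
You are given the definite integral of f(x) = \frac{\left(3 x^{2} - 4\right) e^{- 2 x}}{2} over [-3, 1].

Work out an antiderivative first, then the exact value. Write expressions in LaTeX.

f has the shape u'v + uv' for u = - \frac{3 x^{2}}{4} - \frac{3 x}{4} + \frac{5}{8} and v = e^{- 2 x} — it is the derivative of the product u*v.
F(x) = \frac{\left(- 6 x^{2} - 6 x + 5\right) e^{- 2 x}}{8} is an antiderivative of f.
Check: d/dx[\frac{\left(- 6 x^{2} - 6 x + 5\right) e^{- 2 x}}{8}] = \frac{\left(3 x^{2} - 4\right) e^{- 2 x}}{2} = f(x).
F(1) = - \frac{7}{8 e^{2}}; F(-3) = - \frac{31 e^{6}}{8}.
Integral = F(1) - F(-3) = - \frac{7}{8 e^{2}} + \frac{31 e^{6}}{8}.

Antiderivative: F(x) = \frac{\left(- 6 x^{2} - 6 x + 5\right) e^{- 2 x}}{8}; value = - \frac{7}{8 e^{2}} + \frac{31 e^{6}}{8}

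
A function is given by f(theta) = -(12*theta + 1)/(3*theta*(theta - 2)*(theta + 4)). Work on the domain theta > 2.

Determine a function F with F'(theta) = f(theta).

An antiderivative is F(theta) = log(theta)/24 - 25*log(theta - 2)/36 + 47*log(theta + 4)/72.

The denominator factors as 3*theta*(theta - 2)*(theta + 4); partial fractions split f into directly integrable pieces: 47/(72*(theta + 4)) - 25/(36*(theta - 2)) + 1/(24*theta).
Check: d/dtheta[log(theta)/24 - 25*log(theta - 2)/36 + 47*log(theta + 4)/72] = (-12*theta - 1)/(3*theta**3 + 6*theta**2 - 24*theta), which equals f(theta).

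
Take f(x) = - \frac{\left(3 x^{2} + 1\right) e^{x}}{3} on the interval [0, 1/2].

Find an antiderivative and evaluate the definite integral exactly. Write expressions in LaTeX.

Antiderivative: F(x) = - x^{2} e^{x} + 2 x e^{x} - \frac{7 e^{x}}{3}; value = \frac{7}{3} - \frac{19 e^{\frac{1}{2}}}{12}

f has the shape u'v + uv' for u = - x^{2} + 2 x - \frac{7}{3} and v = e^{x} — it is the derivative of the product u*v.
F(x) = - x^{2} e^{x} + 2 x e^{x} - \frac{7 e^{x}}{3} is an antiderivative of f.
Check: d/dx[- x^{2} e^{x} + 2 x e^{x} - \frac{7 e^{x}}{3}] = - x^{2} e^{x} - \frac{e^{x}}{3}, which equals f(x).
F(1/2) = - \frac{19 e^{\frac{1}{2}}}{12}; F(0) = - \frac{7}{3}.
Integral = F(1/2) - F(0) = \frac{7}{3} - \frac{19 e^{\frac{1}{2}}}{12}.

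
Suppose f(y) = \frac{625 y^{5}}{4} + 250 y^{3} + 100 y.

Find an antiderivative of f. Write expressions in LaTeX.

The substitution u = - \frac{5 y^{2}}{2} - 2 works: f is exactly (dF/du)*(du/dy) for that inner function.
Check: d/dy[\frac{625 y^{6}}{24} + \frac{125 y^{4}}{2} + 50 y^{2}] = \frac{625 y^{5}}{4} + 250 y^{3} + 100 y = f(y).

An antiderivative is F(y) = \frac{625 y^{6}}{24} + \frac{125 y^{4}}{2} + 50 y^{2}.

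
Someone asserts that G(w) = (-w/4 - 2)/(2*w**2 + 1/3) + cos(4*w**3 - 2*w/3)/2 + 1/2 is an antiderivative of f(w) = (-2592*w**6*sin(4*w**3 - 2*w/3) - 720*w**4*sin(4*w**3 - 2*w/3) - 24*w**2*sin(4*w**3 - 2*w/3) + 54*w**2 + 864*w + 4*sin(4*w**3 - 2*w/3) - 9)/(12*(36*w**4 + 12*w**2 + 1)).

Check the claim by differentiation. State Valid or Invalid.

d/dw[G] = (-2592*w**6*sin(4*w**3 - 2*w/3) - 720*w**4*sin(4*w**3 - 2*w/3) - 24*w**2*sin(4*w**3 - 2*w/3) + 54*w**2 + 864*w + 4*sin(4*w**3 - 2*w/3) - 9)/(432*w**4 + 144*w**2 + 12)
This equals f(w) exactly, so the claim holds.

Valid: G'(w) = f(w).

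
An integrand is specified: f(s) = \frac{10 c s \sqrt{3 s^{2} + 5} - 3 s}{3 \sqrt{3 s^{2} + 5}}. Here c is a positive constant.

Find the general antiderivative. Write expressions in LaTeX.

Differentiate the proposed F(s) back; it has to land on f(s) exactly.
Check: d/ds[\frac{5 c s^{2}}{3} - \frac{\sqrt{3 s^{2} + 5}}{3}] = \frac{10 c s \sqrt{3 s^{2} + 5} - 3 s}{3 \sqrt{3 s^{2} + 5}} = f(s).

F(s) = \frac{5 c s^{2}}{3} - \frac{\sqrt{3 s^{2} + 5}}{3} + C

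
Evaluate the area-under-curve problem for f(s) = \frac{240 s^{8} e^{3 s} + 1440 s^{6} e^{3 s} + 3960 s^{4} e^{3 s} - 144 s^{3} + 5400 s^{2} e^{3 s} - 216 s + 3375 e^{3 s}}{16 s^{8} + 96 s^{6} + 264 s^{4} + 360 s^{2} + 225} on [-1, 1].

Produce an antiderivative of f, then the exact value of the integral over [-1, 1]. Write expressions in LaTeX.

Any candidate F(s) must reproduce f(s) exactly when differentiated.
F(s) = \frac{20 s^{4} e^{3 s} + 60 s^{2} e^{3 s} + 75 e^{3 s} + 9}{4 s^{4} + 12 s^{2} + 15} is an antiderivative of f.
Check: d/ds[\frac{20 s^{4} e^{3 s} + 60 s^{2} e^{3 s} + 75 e^{3 s} + 9}{4 s^{4} + 12 s^{2} + 15}] = \frac{240 s^{8} e^{3 s} + 1440 s^{6} e^{3 s} + 3960 s^{4} e^{3 s} - 144 s^{3} + 5400 s^{2} e^{3 s} - 216 s + 3375 e^{3 s}}{16 s^{8} + 96 s^{6} + 264 s^{4} + 360 s^{2} + 225} = f(s).
F(1) = \frac{9}{31} + 5 e^{3}; F(-1) = \frac{5}{e^{3}} + \frac{9}{31}.
Integral = F(1) - F(-1) = - \frac{5}{e^{3}} + 5 e^{3}.

Antiderivative: F(s) = \frac{20 s^{4} e^{3 s} + 60 s^{2} e^{3 s} + 75 e^{3 s} + 9}{4 s^{4} + 12 s^{2} + 15}; value = - \frac{5}{e^{3}} + 5 e^{3}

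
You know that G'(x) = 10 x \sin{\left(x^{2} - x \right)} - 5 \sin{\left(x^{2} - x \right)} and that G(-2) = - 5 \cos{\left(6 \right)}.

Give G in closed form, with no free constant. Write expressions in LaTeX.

G(x) = - 5 \cos{\left(x^{2} - x \right)}

G'(x) matches the chain-rule pattern g'(h)*h' with inner function h(x) = x^{2} - x; substituting u = h(x) collapses the integral.
A general antiderivative is - 5 \cos{\left(x^{2} - x \right)} + C.
The condition gives C = - 5 \cos{\left(6 \right)} - (- 5 \cos{\left(6 \right)}) = 0.
So G(x) = - 5 \cos{\left(x^{2} - x \right)}.
Check: d/dx[- 5 \cos{\left(x^{2} - x \right)}] = 10 x \sin{\left(x^{2} - x \right)} - 5 \sin{\left(x^{2} - x \right)} = G'(x).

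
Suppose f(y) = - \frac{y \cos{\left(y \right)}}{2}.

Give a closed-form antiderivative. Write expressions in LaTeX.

Check any antiderivative F(y) by computing F'(y) and comparing it with f(y).
Check: d/dy[- \frac{y \sin{\left(y \right)}}{2} - \frac{\cos{\left(y \right)}}{2}] = - \frac{y \cos{\left(y \right)}}{2} = f(y).

An antiderivative is F(y) = - \frac{y \sin{\left(y \right)}}{2} - \frac{\cos{\left(y \right)}}{2}.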